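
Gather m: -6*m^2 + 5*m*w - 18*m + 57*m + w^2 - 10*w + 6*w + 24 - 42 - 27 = -6*m^2 + m*(5*w + 39) + w^2 - 4*w - 45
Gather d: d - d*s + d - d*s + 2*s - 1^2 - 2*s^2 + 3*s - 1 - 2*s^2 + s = d*(2 - 2*s) - 4*s^2 + 6*s - 2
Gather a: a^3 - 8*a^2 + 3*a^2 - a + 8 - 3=a^3 - 5*a^2 - a + 5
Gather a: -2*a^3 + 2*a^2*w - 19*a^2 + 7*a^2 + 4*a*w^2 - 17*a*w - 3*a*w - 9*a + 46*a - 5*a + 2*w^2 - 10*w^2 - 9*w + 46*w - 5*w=-2*a^3 + a^2*(2*w - 12) + a*(4*w^2 - 20*w + 32) - 8*w^2 + 32*w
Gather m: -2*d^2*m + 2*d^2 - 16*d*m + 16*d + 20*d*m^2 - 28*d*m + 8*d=2*d^2 + 20*d*m^2 + 24*d + m*(-2*d^2 - 44*d)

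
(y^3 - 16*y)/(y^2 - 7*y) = (y^2 - 16)/(y - 7)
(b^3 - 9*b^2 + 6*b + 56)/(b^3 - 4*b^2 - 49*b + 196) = (b + 2)/(b + 7)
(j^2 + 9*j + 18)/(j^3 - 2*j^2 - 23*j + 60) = (j^2 + 9*j + 18)/(j^3 - 2*j^2 - 23*j + 60)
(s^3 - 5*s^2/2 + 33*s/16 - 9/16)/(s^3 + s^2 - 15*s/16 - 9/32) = 2*(4*s^2 - 7*s + 3)/(8*s^2 + 14*s + 3)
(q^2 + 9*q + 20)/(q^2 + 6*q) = (q^2 + 9*q + 20)/(q*(q + 6))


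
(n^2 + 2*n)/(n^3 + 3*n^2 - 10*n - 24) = n/(n^2 + n - 12)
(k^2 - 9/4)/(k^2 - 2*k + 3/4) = (2*k + 3)/(2*k - 1)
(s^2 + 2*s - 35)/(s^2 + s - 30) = (s + 7)/(s + 6)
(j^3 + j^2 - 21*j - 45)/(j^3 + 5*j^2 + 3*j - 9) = (j - 5)/(j - 1)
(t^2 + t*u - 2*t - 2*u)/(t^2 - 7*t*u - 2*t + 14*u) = (t + u)/(t - 7*u)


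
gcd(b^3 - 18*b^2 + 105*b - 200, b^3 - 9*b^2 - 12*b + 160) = b^2 - 13*b + 40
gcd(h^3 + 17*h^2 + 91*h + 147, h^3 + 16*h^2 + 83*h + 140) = h + 7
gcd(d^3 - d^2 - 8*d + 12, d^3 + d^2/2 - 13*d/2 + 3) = d^2 + d - 6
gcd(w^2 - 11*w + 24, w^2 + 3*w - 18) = w - 3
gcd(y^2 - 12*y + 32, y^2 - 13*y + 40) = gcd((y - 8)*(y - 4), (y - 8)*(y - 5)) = y - 8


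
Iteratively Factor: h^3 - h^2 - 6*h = (h + 2)*(h^2 - 3*h) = (h - 3)*(h + 2)*(h)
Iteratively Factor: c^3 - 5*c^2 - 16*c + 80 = (c - 5)*(c^2 - 16) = (c - 5)*(c - 4)*(c + 4)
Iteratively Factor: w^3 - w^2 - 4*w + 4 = (w + 2)*(w^2 - 3*w + 2) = (w - 1)*(w + 2)*(w - 2)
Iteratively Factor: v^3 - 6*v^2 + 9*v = (v - 3)*(v^2 - 3*v) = v*(v - 3)*(v - 3)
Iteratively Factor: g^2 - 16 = (g - 4)*(g + 4)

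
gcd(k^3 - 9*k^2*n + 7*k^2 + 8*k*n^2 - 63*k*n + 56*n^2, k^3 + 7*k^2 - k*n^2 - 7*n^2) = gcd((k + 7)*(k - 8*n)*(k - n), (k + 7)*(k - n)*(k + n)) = k^2 - k*n + 7*k - 7*n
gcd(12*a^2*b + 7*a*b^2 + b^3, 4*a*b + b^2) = 4*a*b + b^2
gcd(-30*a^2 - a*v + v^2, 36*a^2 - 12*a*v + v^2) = -6*a + v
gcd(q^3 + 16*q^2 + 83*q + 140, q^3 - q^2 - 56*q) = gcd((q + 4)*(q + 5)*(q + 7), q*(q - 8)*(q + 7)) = q + 7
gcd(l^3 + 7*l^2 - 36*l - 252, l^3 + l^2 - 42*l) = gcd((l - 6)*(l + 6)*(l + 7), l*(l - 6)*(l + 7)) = l^2 + l - 42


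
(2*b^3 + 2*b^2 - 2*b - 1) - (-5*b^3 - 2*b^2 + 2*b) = 7*b^3 + 4*b^2 - 4*b - 1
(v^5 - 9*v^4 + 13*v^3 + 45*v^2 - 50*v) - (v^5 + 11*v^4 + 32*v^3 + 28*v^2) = -20*v^4 - 19*v^3 + 17*v^2 - 50*v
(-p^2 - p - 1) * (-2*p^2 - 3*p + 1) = 2*p^4 + 5*p^3 + 4*p^2 + 2*p - 1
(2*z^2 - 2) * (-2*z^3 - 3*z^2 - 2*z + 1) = -4*z^5 - 6*z^4 + 8*z^2 + 4*z - 2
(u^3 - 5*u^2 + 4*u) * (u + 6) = u^4 + u^3 - 26*u^2 + 24*u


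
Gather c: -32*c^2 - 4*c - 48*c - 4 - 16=-32*c^2 - 52*c - 20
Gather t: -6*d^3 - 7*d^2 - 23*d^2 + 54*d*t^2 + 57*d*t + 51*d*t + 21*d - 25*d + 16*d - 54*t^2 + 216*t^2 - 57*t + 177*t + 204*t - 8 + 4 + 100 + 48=-6*d^3 - 30*d^2 + 12*d + t^2*(54*d + 162) + t*(108*d + 324) + 144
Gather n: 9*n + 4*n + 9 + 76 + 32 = 13*n + 117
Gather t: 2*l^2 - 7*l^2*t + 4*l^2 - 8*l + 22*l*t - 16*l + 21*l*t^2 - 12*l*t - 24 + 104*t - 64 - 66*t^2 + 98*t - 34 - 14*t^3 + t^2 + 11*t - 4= 6*l^2 - 24*l - 14*t^3 + t^2*(21*l - 65) + t*(-7*l^2 + 10*l + 213) - 126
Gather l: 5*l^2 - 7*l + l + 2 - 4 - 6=5*l^2 - 6*l - 8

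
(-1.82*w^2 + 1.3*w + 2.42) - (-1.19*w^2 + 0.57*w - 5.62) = -0.63*w^2 + 0.73*w + 8.04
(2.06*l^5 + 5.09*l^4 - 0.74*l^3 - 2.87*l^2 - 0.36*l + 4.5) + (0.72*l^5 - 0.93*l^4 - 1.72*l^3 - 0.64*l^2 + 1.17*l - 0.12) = 2.78*l^5 + 4.16*l^4 - 2.46*l^3 - 3.51*l^2 + 0.81*l + 4.38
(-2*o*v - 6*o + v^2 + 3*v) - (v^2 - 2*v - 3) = -2*o*v - 6*o + 5*v + 3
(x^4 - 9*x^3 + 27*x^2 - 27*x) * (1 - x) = -x^5 + 10*x^4 - 36*x^3 + 54*x^2 - 27*x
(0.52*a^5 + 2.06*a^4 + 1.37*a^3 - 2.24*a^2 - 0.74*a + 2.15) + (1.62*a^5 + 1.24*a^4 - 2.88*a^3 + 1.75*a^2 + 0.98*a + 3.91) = 2.14*a^5 + 3.3*a^4 - 1.51*a^3 - 0.49*a^2 + 0.24*a + 6.06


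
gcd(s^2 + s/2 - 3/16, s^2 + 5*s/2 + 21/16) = s + 3/4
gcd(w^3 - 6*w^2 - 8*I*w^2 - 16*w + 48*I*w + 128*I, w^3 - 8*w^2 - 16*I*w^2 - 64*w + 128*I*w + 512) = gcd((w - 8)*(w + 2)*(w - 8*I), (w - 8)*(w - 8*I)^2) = w^2 + w*(-8 - 8*I) + 64*I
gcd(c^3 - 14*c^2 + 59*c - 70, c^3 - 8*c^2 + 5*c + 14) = c^2 - 9*c + 14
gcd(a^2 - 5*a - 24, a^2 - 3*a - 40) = a - 8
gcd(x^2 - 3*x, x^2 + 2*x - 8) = 1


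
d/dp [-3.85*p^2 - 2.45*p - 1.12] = -7.7*p - 2.45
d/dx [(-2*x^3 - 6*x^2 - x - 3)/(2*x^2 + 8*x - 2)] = (-2*x^4 - 16*x^3 - 17*x^2 + 18*x + 13)/(2*(x^4 + 8*x^3 + 14*x^2 - 8*x + 1))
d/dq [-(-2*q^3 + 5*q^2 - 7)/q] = 4*q - 5 - 7/q^2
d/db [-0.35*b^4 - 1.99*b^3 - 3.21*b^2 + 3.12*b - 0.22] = -1.4*b^3 - 5.97*b^2 - 6.42*b + 3.12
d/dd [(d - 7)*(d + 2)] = 2*d - 5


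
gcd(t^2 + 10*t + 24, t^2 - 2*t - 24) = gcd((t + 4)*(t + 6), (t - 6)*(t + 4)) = t + 4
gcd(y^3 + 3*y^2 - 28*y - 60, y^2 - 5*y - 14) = y + 2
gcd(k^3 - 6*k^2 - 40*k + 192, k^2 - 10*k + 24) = k - 4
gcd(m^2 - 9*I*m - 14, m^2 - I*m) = 1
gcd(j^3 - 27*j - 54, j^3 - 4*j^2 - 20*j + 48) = j - 6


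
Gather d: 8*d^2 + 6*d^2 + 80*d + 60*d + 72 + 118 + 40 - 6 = 14*d^2 + 140*d + 224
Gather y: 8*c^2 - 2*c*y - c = 8*c^2 - 2*c*y - c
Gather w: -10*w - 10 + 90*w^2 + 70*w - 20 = 90*w^2 + 60*w - 30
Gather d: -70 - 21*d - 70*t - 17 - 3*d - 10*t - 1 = -24*d - 80*t - 88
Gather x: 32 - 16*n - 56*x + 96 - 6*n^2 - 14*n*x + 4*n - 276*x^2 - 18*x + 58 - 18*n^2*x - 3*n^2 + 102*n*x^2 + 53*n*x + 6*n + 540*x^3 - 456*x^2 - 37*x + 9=-9*n^2 - 6*n + 540*x^3 + x^2*(102*n - 732) + x*(-18*n^2 + 39*n - 111) + 195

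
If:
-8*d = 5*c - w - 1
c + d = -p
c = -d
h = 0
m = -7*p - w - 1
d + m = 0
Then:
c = 0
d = 0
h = 0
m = 0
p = 0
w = -1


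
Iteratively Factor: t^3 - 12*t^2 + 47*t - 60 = (t - 3)*(t^2 - 9*t + 20) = (t - 4)*(t - 3)*(t - 5)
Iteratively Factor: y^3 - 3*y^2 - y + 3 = (y + 1)*(y^2 - 4*y + 3) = (y - 3)*(y + 1)*(y - 1)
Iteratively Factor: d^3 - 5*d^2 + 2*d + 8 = (d - 4)*(d^2 - d - 2) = (d - 4)*(d - 2)*(d + 1)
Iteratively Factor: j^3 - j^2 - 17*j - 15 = (j - 5)*(j^2 + 4*j + 3) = (j - 5)*(j + 3)*(j + 1)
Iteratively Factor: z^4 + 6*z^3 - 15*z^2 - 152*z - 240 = (z + 3)*(z^3 + 3*z^2 - 24*z - 80) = (z + 3)*(z + 4)*(z^2 - z - 20) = (z - 5)*(z + 3)*(z + 4)*(z + 4)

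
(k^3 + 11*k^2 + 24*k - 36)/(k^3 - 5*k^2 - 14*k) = (-k^3 - 11*k^2 - 24*k + 36)/(k*(-k^2 + 5*k + 14))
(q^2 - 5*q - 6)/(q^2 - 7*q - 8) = (q - 6)/(q - 8)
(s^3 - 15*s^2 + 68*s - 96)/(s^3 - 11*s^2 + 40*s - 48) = (s - 8)/(s - 4)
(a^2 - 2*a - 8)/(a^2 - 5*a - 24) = (-a^2 + 2*a + 8)/(-a^2 + 5*a + 24)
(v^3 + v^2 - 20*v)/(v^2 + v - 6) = v*(v^2 + v - 20)/(v^2 + v - 6)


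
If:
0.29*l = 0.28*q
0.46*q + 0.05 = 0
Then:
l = -0.10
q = -0.11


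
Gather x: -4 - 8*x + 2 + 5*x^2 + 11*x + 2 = 5*x^2 + 3*x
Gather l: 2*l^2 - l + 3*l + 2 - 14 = 2*l^2 + 2*l - 12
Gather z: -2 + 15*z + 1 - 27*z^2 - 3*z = -27*z^2 + 12*z - 1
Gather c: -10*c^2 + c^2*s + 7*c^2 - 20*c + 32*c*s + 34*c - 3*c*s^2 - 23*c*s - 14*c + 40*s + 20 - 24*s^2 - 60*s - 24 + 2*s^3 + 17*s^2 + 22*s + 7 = c^2*(s - 3) + c*(-3*s^2 + 9*s) + 2*s^3 - 7*s^2 + 2*s + 3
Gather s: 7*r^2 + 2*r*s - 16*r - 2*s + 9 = 7*r^2 - 16*r + s*(2*r - 2) + 9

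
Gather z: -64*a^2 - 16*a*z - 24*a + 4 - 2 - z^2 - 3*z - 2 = -64*a^2 - 24*a - z^2 + z*(-16*a - 3)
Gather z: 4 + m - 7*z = m - 7*z + 4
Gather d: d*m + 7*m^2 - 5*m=d*m + 7*m^2 - 5*m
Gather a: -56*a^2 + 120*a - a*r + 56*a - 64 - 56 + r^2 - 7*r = -56*a^2 + a*(176 - r) + r^2 - 7*r - 120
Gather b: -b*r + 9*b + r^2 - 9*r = b*(9 - r) + r^2 - 9*r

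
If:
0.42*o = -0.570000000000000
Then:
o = -1.36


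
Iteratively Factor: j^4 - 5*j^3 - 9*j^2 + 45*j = (j + 3)*(j^3 - 8*j^2 + 15*j) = (j - 5)*(j + 3)*(j^2 - 3*j) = (j - 5)*(j - 3)*(j + 3)*(j)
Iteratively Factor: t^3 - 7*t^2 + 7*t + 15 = (t - 5)*(t^2 - 2*t - 3) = (t - 5)*(t + 1)*(t - 3)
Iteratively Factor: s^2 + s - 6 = (s - 2)*(s + 3)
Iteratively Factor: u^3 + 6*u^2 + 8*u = (u)*(u^2 + 6*u + 8) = u*(u + 4)*(u + 2)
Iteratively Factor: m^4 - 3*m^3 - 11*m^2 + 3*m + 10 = (m + 2)*(m^3 - 5*m^2 - m + 5) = (m - 5)*(m + 2)*(m^2 - 1) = (m - 5)*(m + 1)*(m + 2)*(m - 1)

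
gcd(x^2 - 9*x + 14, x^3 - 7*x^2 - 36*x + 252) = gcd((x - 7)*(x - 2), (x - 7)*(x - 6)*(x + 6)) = x - 7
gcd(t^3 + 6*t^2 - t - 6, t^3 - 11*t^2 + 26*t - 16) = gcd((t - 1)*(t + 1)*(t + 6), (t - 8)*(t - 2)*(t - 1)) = t - 1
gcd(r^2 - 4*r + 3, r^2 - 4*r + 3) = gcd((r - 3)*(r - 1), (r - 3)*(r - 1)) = r^2 - 4*r + 3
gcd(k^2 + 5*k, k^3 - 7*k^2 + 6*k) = k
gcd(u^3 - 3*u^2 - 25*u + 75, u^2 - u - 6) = u - 3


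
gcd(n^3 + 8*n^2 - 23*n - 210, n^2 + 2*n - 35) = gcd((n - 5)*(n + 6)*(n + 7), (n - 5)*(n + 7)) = n^2 + 2*n - 35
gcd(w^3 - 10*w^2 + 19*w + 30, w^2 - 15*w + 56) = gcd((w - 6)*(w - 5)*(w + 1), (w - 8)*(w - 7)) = 1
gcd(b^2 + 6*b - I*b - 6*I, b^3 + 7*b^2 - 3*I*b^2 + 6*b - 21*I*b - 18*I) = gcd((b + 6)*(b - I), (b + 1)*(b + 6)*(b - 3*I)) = b + 6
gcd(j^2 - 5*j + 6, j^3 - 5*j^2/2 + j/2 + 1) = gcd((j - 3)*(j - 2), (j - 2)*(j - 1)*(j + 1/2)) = j - 2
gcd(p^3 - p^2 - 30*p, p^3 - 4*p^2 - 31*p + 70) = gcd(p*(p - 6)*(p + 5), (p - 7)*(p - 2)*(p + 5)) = p + 5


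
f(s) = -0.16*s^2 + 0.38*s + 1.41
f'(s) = 0.38 - 0.32*s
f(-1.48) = 0.50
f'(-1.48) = 0.85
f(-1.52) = 0.46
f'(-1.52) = 0.87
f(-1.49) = 0.49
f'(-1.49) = 0.86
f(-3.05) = -1.24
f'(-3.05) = 1.36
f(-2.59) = -0.65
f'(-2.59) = 1.21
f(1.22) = 1.64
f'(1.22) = -0.01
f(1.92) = 1.55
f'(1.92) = -0.23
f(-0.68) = 1.08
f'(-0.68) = 0.60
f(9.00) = -8.13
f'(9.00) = -2.50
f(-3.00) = -1.17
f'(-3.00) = 1.34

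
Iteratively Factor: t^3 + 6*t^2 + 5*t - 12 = (t + 3)*(t^2 + 3*t - 4) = (t - 1)*(t + 3)*(t + 4)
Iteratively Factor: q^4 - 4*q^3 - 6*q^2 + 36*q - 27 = (q - 3)*(q^3 - q^2 - 9*q + 9) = (q - 3)*(q + 3)*(q^2 - 4*q + 3) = (q - 3)*(q - 1)*(q + 3)*(q - 3)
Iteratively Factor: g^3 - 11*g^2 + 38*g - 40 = (g - 4)*(g^2 - 7*g + 10) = (g - 5)*(g - 4)*(g - 2)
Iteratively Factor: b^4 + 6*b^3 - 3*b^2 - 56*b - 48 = (b + 1)*(b^3 + 5*b^2 - 8*b - 48) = (b - 3)*(b + 1)*(b^2 + 8*b + 16) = (b - 3)*(b + 1)*(b + 4)*(b + 4)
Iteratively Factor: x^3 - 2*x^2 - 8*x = (x)*(x^2 - 2*x - 8) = x*(x + 2)*(x - 4)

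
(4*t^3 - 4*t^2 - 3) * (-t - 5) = -4*t^4 - 16*t^3 + 20*t^2 + 3*t + 15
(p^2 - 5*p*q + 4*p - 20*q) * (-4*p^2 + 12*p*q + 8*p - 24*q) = -4*p^4 + 32*p^3*q - 8*p^3 - 60*p^2*q^2 + 64*p^2*q + 32*p^2 - 120*p*q^2 - 256*p*q + 480*q^2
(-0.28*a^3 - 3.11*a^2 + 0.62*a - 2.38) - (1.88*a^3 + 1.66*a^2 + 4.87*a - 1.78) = -2.16*a^3 - 4.77*a^2 - 4.25*a - 0.6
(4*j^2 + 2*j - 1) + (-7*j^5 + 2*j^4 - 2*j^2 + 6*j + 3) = -7*j^5 + 2*j^4 + 2*j^2 + 8*j + 2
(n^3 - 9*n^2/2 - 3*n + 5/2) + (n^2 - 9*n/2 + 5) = n^3 - 7*n^2/2 - 15*n/2 + 15/2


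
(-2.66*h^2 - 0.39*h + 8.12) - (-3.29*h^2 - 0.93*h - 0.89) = 0.63*h^2 + 0.54*h + 9.01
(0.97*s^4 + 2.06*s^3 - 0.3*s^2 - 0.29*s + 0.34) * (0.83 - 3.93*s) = -3.8121*s^5 - 7.2907*s^4 + 2.8888*s^3 + 0.8907*s^2 - 1.5769*s + 0.2822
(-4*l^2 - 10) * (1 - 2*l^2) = 8*l^4 + 16*l^2 - 10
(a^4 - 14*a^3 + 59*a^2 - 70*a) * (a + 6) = a^5 - 8*a^4 - 25*a^3 + 284*a^2 - 420*a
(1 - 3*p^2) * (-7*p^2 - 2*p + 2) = 21*p^4 + 6*p^3 - 13*p^2 - 2*p + 2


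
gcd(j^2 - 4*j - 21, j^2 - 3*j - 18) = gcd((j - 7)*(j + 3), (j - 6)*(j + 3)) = j + 3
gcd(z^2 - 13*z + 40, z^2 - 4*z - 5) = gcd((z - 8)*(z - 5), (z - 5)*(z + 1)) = z - 5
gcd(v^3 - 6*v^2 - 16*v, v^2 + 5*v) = v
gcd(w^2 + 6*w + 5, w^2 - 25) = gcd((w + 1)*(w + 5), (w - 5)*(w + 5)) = w + 5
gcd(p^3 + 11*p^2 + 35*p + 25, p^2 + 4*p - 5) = p + 5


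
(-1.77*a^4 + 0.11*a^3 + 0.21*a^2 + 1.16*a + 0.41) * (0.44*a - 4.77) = -0.7788*a^5 + 8.4913*a^4 - 0.4323*a^3 - 0.4913*a^2 - 5.3528*a - 1.9557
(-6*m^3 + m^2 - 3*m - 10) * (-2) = 12*m^3 - 2*m^2 + 6*m + 20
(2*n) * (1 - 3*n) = -6*n^2 + 2*n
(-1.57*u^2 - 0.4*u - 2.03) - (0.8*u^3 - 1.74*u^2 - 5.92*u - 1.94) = -0.8*u^3 + 0.17*u^2 + 5.52*u - 0.0899999999999999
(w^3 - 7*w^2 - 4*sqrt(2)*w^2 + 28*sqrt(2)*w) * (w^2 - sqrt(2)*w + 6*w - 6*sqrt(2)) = w^5 - 5*sqrt(2)*w^4 - w^4 - 34*w^3 + 5*sqrt(2)*w^3 - 8*w^2 + 210*sqrt(2)*w^2 - 336*w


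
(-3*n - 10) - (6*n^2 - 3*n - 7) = -6*n^2 - 3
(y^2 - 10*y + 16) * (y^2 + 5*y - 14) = y^4 - 5*y^3 - 48*y^2 + 220*y - 224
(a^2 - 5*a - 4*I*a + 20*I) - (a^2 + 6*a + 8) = -11*a - 4*I*a - 8 + 20*I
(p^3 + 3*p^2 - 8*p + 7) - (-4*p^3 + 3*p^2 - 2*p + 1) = 5*p^3 - 6*p + 6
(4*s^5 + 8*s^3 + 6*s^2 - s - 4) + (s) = 4*s^5 + 8*s^3 + 6*s^2 - 4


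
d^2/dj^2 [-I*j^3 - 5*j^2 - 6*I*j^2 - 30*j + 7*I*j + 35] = -6*I*j - 10 - 12*I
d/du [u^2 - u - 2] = 2*u - 1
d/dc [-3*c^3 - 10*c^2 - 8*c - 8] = -9*c^2 - 20*c - 8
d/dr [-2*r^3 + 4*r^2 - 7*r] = -6*r^2 + 8*r - 7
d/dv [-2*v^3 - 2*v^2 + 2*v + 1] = -6*v^2 - 4*v + 2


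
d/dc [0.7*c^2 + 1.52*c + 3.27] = 1.4*c + 1.52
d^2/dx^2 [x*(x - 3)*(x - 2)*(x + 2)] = 12*x^2 - 18*x - 8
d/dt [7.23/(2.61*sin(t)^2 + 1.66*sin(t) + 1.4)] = -(37.7406*sin(t) + 12.0018)*cos(t)/(2.61*sin(t)^2 + 1.66*sin(t) + 1.4)^2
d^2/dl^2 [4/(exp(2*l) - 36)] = 16*(exp(2*l) + 36)*exp(2*l)/(exp(2*l) - 36)^3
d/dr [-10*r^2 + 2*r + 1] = 2 - 20*r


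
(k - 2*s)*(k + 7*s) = k^2 + 5*k*s - 14*s^2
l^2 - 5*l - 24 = (l - 8)*(l + 3)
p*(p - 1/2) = p^2 - p/2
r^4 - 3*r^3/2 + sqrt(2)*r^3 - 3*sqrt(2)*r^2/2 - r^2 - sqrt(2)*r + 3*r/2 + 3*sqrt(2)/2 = (r - 3/2)*(r - 1)*(r + 1)*(r + sqrt(2))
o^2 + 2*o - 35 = (o - 5)*(o + 7)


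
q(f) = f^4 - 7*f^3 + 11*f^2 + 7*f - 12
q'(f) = 4*f^3 - 21*f^2 + 22*f + 7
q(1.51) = 4.75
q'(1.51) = 6.11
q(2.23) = 5.41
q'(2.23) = -4.01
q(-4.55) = 1271.85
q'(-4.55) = -904.64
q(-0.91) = -3.30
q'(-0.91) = -33.42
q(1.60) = 5.24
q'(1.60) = 4.82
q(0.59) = -5.36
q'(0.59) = 13.49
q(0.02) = -11.86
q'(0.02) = 7.43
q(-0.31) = -12.90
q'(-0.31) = -1.96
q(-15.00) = 76608.00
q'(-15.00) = -18548.00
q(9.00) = 2400.00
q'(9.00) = 1420.00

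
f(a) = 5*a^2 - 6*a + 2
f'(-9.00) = -96.00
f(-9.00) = 461.00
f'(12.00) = 114.00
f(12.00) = 650.00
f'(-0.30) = -9.00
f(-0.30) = 4.25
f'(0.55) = -0.50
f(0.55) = 0.21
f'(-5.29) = -58.90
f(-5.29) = 173.66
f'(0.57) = -0.30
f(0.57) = 0.20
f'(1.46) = 8.60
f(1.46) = 3.90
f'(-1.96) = -25.60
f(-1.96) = 32.97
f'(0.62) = 0.20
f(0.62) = 0.20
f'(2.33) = 17.30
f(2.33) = 15.16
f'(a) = 10*a - 6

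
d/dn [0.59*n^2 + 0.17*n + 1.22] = 1.18*n + 0.17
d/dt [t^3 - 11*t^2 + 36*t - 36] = 3*t^2 - 22*t + 36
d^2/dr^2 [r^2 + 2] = 2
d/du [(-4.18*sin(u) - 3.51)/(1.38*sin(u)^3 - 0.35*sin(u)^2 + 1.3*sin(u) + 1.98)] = (11.5368*sin(u)^3 + 13.0684*sin(u)^2 - 2.457*sin(u) - 3.7134)*cos(u)/(1.9044*sin(u)^6 - 0.966*sin(u)^5 + 3.7105*sin(u)^4 + 4.5548*sin(u)^3 + 0.304*sin(u)^2 + 5.148*sin(u) + 3.9204)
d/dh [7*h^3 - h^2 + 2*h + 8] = 21*h^2 - 2*h + 2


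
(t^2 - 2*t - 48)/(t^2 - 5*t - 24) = (t + 6)/(t + 3)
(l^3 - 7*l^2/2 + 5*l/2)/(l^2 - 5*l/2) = l - 1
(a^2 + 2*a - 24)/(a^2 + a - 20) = (a + 6)/(a + 5)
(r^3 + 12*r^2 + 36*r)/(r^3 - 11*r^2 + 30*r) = (r^2 + 12*r + 36)/(r^2 - 11*r + 30)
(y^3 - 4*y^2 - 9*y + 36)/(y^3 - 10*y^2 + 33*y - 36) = (y + 3)/(y - 3)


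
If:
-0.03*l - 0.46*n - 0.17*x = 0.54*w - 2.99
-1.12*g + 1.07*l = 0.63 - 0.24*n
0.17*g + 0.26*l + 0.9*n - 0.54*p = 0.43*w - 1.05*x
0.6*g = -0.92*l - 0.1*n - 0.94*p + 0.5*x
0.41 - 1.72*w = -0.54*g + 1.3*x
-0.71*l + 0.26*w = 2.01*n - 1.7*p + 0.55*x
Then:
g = -3.94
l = -5.19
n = 7.36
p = 6.14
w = -0.05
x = -1.25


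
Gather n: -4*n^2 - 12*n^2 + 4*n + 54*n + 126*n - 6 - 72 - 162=-16*n^2 + 184*n - 240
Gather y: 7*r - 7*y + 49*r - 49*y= 56*r - 56*y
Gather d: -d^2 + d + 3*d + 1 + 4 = -d^2 + 4*d + 5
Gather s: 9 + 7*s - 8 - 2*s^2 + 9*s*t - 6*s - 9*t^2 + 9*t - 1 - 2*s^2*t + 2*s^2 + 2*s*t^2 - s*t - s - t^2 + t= -2*s^2*t + s*(2*t^2 + 8*t) - 10*t^2 + 10*t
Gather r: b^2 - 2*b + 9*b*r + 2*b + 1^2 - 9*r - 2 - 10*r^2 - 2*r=b^2 - 10*r^2 + r*(9*b - 11) - 1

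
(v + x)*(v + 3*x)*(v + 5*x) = v^3 + 9*v^2*x + 23*v*x^2 + 15*x^3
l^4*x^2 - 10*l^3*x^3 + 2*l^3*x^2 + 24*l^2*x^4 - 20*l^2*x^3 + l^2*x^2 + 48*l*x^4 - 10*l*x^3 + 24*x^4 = (l - 6*x)*(l - 4*x)*(l*x + x)^2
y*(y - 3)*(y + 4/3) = y^3 - 5*y^2/3 - 4*y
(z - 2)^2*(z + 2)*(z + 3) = z^4 + z^3 - 10*z^2 - 4*z + 24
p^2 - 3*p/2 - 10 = (p - 4)*(p + 5/2)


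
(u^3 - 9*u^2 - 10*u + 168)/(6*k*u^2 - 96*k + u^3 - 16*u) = (u^2 - 13*u + 42)/(6*k*u - 24*k + u^2 - 4*u)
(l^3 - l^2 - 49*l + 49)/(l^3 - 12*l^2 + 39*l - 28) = (l + 7)/(l - 4)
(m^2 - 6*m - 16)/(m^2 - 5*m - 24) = (m + 2)/(m + 3)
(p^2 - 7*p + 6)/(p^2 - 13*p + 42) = (p - 1)/(p - 7)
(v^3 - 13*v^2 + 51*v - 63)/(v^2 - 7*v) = v - 6 + 9/v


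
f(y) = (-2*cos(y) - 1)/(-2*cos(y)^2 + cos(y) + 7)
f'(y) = (-4*sin(y)*cos(y) + sin(y))*(-2*cos(y) - 1)/(-2*cos(y)^2 + cos(y) + 7)^2 + 2*sin(y)/(-2*cos(y)^2 + cos(y) + 7)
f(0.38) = -0.46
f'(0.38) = 0.19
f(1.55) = -0.15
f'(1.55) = 0.27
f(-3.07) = 0.25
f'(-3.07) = -0.06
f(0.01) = -0.50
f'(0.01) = 0.01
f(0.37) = -0.46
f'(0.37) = 0.19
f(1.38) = -0.19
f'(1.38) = 0.27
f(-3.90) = 0.09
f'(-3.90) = 0.31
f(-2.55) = 0.14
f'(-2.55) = -0.30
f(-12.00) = -0.42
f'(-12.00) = 0.25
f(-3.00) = 0.24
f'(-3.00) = -0.11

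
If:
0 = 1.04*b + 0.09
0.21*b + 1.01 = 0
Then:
No Solution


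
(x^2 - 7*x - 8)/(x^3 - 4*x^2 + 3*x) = (x^2 - 7*x - 8)/(x*(x^2 - 4*x + 3))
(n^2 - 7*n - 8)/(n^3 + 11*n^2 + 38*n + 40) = (n^2 - 7*n - 8)/(n^3 + 11*n^2 + 38*n + 40)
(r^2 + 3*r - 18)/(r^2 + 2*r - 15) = (r + 6)/(r + 5)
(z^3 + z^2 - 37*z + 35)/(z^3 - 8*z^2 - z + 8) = (z^2 + 2*z - 35)/(z^2 - 7*z - 8)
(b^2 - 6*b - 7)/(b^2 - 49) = (b + 1)/(b + 7)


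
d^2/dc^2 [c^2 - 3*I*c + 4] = 2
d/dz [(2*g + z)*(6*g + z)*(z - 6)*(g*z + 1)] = g*(2*g + z)*(6*g + z)*(z - 6) + (2*g + z)*(6*g + z)*(g*z + 1) + (2*g + z)*(z - 6)*(g*z + 1) + (6*g + z)*(z - 6)*(g*z + 1)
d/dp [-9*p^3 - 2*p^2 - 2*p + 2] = -27*p^2 - 4*p - 2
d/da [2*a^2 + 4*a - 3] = 4*a + 4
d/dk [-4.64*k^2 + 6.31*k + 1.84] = 6.31 - 9.28*k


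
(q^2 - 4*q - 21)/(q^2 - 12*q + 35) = (q + 3)/(q - 5)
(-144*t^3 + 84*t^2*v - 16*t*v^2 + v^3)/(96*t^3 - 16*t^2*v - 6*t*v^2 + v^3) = (-6*t + v)/(4*t + v)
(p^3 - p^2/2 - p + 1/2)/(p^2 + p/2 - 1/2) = p - 1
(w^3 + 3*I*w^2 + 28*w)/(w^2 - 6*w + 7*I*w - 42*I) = w*(w - 4*I)/(w - 6)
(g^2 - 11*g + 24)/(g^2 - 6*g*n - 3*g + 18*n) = (g - 8)/(g - 6*n)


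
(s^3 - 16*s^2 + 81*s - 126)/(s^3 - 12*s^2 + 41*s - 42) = (s - 6)/(s - 2)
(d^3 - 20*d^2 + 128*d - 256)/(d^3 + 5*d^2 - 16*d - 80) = (d^2 - 16*d + 64)/(d^2 + 9*d + 20)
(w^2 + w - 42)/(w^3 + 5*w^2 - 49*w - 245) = (w - 6)/(w^2 - 2*w - 35)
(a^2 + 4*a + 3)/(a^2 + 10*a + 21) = (a + 1)/(a + 7)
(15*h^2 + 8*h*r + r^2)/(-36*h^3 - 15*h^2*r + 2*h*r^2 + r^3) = (5*h + r)/(-12*h^2 - h*r + r^2)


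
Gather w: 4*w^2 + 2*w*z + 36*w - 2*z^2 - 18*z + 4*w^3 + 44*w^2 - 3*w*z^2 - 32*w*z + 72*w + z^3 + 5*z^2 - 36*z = 4*w^3 + 48*w^2 + w*(-3*z^2 - 30*z + 108) + z^3 + 3*z^2 - 54*z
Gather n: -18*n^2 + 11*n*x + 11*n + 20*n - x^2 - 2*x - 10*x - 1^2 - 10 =-18*n^2 + n*(11*x + 31) - x^2 - 12*x - 11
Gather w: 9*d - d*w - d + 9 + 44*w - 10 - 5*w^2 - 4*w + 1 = 8*d - 5*w^2 + w*(40 - d)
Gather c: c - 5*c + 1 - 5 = -4*c - 4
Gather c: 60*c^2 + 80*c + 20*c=60*c^2 + 100*c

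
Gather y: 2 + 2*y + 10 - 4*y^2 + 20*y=-4*y^2 + 22*y + 12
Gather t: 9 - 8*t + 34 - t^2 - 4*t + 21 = -t^2 - 12*t + 64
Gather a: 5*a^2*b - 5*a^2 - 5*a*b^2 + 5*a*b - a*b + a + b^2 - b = a^2*(5*b - 5) + a*(-5*b^2 + 4*b + 1) + b^2 - b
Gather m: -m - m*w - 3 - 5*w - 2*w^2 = m*(-w - 1) - 2*w^2 - 5*w - 3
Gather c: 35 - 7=28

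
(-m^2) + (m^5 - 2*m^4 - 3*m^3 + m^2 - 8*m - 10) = m^5 - 2*m^4 - 3*m^3 - 8*m - 10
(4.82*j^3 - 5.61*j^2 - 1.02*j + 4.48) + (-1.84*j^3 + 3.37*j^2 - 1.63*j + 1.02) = 2.98*j^3 - 2.24*j^2 - 2.65*j + 5.5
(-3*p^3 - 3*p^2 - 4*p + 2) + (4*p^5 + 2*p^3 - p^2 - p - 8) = 4*p^5 - p^3 - 4*p^2 - 5*p - 6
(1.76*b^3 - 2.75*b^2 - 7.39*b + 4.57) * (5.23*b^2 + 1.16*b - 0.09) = 9.2048*b^5 - 12.3409*b^4 - 41.9981*b^3 + 15.5762*b^2 + 5.9663*b - 0.4113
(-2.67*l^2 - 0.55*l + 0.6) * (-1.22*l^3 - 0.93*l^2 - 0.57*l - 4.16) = 3.2574*l^5 + 3.1541*l^4 + 1.3014*l^3 + 10.8627*l^2 + 1.946*l - 2.496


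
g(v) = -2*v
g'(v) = -2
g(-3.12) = 6.24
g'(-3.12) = -2.00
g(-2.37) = 4.74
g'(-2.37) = -2.00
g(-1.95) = 3.90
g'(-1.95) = -2.00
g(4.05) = -8.10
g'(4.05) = -2.00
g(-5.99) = 11.98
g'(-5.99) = -2.00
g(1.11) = -2.22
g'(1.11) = -2.00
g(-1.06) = 2.12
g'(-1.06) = -2.00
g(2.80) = -5.60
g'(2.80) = -2.00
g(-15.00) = 30.00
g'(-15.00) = -2.00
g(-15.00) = 30.00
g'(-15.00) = -2.00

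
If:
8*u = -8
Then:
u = -1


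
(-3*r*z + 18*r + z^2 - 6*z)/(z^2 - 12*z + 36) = (-3*r + z)/(z - 6)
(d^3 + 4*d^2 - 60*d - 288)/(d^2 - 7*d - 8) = (d^2 + 12*d + 36)/(d + 1)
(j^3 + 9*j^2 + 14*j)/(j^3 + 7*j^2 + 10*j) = (j + 7)/(j + 5)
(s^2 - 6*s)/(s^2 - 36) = s/(s + 6)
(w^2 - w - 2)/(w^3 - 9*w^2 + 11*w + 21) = (w - 2)/(w^2 - 10*w + 21)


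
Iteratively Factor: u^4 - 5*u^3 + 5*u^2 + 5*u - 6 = (u + 1)*(u^3 - 6*u^2 + 11*u - 6) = (u - 2)*(u + 1)*(u^2 - 4*u + 3) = (u - 2)*(u - 1)*(u + 1)*(u - 3)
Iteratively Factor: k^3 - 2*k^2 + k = (k - 1)*(k^2 - k) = k*(k - 1)*(k - 1)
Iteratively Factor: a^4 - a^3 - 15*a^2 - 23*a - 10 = (a + 1)*(a^3 - 2*a^2 - 13*a - 10) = (a - 5)*(a + 1)*(a^2 + 3*a + 2) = (a - 5)*(a + 1)^2*(a + 2)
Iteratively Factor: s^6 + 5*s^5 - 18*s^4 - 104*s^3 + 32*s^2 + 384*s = (s - 2)*(s^5 + 7*s^4 - 4*s^3 - 112*s^2 - 192*s) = s*(s - 2)*(s^4 + 7*s^3 - 4*s^2 - 112*s - 192) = s*(s - 2)*(s + 4)*(s^3 + 3*s^2 - 16*s - 48) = s*(s - 4)*(s - 2)*(s + 4)*(s^2 + 7*s + 12) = s*(s - 4)*(s - 2)*(s + 3)*(s + 4)*(s + 4)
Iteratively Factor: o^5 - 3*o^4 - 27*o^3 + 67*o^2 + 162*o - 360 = (o - 2)*(o^4 - o^3 - 29*o^2 + 9*o + 180) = (o - 5)*(o - 2)*(o^3 + 4*o^2 - 9*o - 36) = (o - 5)*(o - 2)*(o + 3)*(o^2 + o - 12) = (o - 5)*(o - 2)*(o + 3)*(o + 4)*(o - 3)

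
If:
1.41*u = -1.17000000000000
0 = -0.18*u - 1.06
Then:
No Solution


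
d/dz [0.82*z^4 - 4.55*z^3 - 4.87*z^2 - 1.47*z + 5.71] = 3.28*z^3 - 13.65*z^2 - 9.74*z - 1.47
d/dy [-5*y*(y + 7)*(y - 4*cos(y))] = -20*y^2*sin(y) - 15*y^2 - 140*y*sin(y) + 40*y*cos(y) - 70*y + 140*cos(y)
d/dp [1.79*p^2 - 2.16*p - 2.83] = 3.58*p - 2.16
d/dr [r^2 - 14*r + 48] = 2*r - 14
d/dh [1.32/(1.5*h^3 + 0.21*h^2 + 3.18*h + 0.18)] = (-5.94*h^2 - 0.5544*h - 4.1976)/(1.5*h^3 + 0.21*h^2 + 3.18*h + 0.18)^2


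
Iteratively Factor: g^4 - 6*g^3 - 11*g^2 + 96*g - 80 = (g + 4)*(g^3 - 10*g^2 + 29*g - 20) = (g - 5)*(g + 4)*(g^2 - 5*g + 4) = (g - 5)*(g - 1)*(g + 4)*(g - 4)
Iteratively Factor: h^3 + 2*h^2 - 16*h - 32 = (h + 2)*(h^2 - 16) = (h - 4)*(h + 2)*(h + 4)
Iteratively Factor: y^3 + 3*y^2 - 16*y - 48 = (y - 4)*(y^2 + 7*y + 12) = (y - 4)*(y + 3)*(y + 4)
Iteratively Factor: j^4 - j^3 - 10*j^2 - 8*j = (j + 1)*(j^3 - 2*j^2 - 8*j) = j*(j + 1)*(j^2 - 2*j - 8) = j*(j - 4)*(j + 1)*(j + 2)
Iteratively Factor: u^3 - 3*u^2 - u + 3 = (u - 1)*(u^2 - 2*u - 3) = (u - 1)*(u + 1)*(u - 3)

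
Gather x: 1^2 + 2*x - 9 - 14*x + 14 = 6 - 12*x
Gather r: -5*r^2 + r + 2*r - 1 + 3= -5*r^2 + 3*r + 2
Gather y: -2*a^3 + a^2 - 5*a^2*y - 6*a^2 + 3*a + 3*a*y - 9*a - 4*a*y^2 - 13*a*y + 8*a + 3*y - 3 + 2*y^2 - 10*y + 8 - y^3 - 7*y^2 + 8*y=-2*a^3 - 5*a^2 + 2*a - y^3 + y^2*(-4*a - 5) + y*(-5*a^2 - 10*a + 1) + 5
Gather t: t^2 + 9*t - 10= t^2 + 9*t - 10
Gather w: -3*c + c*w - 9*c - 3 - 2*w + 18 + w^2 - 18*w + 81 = -12*c + w^2 + w*(c - 20) + 96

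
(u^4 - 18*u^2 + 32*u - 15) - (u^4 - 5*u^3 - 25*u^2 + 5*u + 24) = 5*u^3 + 7*u^2 + 27*u - 39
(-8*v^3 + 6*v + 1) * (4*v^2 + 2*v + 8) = -32*v^5 - 16*v^4 - 40*v^3 + 16*v^2 + 50*v + 8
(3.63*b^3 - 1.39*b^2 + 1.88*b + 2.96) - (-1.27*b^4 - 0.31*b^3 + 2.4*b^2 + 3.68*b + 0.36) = 1.27*b^4 + 3.94*b^3 - 3.79*b^2 - 1.8*b + 2.6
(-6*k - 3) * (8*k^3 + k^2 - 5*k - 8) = -48*k^4 - 30*k^3 + 27*k^2 + 63*k + 24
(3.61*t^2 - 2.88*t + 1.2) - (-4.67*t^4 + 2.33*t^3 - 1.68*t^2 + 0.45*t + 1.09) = 4.67*t^4 - 2.33*t^3 + 5.29*t^2 - 3.33*t + 0.11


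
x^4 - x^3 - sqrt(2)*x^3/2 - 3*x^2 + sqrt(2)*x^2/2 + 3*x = x*(x - 1)*(x - 3*sqrt(2)/2)*(x + sqrt(2))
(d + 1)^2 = d^2 + 2*d + 1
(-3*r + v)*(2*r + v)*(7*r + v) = -42*r^3 - 13*r^2*v + 6*r*v^2 + v^3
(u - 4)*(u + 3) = u^2 - u - 12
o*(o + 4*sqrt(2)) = o^2 + 4*sqrt(2)*o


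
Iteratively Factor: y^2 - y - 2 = (y + 1)*(y - 2)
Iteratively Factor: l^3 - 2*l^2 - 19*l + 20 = (l - 5)*(l^2 + 3*l - 4) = (l - 5)*(l - 1)*(l + 4)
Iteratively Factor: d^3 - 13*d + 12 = (d - 3)*(d^2 + 3*d - 4) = (d - 3)*(d - 1)*(d + 4)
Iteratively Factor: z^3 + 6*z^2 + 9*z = (z)*(z^2 + 6*z + 9) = z*(z + 3)*(z + 3)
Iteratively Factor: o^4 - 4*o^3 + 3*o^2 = (o)*(o^3 - 4*o^2 + 3*o) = o*(o - 3)*(o^2 - o) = o*(o - 3)*(o - 1)*(o)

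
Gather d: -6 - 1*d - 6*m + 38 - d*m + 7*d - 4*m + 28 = d*(6 - m) - 10*m + 60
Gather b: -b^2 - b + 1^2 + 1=-b^2 - b + 2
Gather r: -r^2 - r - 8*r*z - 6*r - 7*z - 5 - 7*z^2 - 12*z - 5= -r^2 + r*(-8*z - 7) - 7*z^2 - 19*z - 10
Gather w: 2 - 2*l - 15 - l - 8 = -3*l - 21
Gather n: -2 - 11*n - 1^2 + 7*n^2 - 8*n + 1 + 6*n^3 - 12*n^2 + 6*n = 6*n^3 - 5*n^2 - 13*n - 2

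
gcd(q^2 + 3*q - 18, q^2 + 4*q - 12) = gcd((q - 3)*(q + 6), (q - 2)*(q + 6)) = q + 6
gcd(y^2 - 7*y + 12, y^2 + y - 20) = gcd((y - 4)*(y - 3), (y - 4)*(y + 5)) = y - 4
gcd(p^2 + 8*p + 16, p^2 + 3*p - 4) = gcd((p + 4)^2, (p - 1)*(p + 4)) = p + 4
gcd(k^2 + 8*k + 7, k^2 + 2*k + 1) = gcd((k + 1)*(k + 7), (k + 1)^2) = k + 1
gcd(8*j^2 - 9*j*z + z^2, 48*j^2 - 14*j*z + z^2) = -8*j + z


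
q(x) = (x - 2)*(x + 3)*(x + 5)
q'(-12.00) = 287.00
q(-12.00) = -882.00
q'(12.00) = 575.00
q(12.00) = 2550.00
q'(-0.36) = -4.93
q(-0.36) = -28.91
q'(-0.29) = -4.23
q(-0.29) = -29.23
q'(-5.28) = 19.28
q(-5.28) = -4.65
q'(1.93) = 33.33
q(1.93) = -2.39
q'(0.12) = 0.48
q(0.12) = -30.03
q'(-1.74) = -12.80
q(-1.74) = -15.36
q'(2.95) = 60.51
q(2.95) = 44.94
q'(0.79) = 10.35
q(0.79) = -26.55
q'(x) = (x - 2)*(x + 3) + (x - 2)*(x + 5) + (x + 3)*(x + 5) = 3*x^2 + 12*x - 1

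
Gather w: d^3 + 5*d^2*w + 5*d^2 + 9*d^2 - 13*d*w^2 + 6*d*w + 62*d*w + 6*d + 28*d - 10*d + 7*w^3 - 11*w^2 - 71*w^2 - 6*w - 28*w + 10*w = d^3 + 14*d^2 + 24*d + 7*w^3 + w^2*(-13*d - 82) + w*(5*d^2 + 68*d - 24)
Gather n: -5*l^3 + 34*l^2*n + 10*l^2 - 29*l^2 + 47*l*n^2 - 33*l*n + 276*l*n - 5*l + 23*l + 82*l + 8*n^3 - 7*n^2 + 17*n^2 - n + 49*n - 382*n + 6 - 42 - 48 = -5*l^3 - 19*l^2 + 100*l + 8*n^3 + n^2*(47*l + 10) + n*(34*l^2 + 243*l - 334) - 84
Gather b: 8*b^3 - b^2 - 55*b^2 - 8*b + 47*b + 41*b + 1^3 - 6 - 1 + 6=8*b^3 - 56*b^2 + 80*b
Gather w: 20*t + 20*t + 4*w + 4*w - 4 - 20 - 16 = 40*t + 8*w - 40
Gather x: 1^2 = 1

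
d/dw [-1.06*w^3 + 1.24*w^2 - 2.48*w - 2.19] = -3.18*w^2 + 2.48*w - 2.48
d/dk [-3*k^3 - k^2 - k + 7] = -9*k^2 - 2*k - 1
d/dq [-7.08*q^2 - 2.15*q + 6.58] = -14.16*q - 2.15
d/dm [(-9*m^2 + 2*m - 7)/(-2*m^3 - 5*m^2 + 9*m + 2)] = (-18*m^4 + 8*m^3 - 113*m^2 - 106*m + 67)/(4*m^6 + 20*m^5 - 11*m^4 - 98*m^3 + 61*m^2 + 36*m + 4)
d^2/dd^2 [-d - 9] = 0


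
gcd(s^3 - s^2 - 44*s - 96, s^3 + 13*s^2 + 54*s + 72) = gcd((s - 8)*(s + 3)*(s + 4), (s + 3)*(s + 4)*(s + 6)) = s^2 + 7*s + 12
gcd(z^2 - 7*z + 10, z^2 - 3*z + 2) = z - 2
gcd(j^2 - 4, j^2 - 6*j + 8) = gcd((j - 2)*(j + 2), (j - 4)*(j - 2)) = j - 2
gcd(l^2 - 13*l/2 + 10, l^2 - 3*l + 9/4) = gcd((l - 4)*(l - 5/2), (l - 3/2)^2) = 1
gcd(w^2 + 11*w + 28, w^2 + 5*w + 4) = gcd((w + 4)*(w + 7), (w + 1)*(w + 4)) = w + 4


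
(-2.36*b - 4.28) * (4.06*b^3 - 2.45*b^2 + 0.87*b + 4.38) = -9.5816*b^4 - 11.5948*b^3 + 8.4328*b^2 - 14.0604*b - 18.7464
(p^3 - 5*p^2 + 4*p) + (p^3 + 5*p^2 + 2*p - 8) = 2*p^3 + 6*p - 8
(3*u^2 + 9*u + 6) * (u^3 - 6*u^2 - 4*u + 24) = 3*u^5 - 9*u^4 - 60*u^3 + 192*u + 144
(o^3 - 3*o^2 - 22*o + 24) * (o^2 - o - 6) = o^5 - 4*o^4 - 25*o^3 + 64*o^2 + 108*o - 144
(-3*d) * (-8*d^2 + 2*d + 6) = 24*d^3 - 6*d^2 - 18*d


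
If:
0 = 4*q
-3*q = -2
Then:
No Solution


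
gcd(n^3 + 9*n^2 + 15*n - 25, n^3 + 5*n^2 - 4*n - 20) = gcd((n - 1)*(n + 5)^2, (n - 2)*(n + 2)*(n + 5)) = n + 5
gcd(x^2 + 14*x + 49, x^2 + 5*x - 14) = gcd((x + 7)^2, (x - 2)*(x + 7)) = x + 7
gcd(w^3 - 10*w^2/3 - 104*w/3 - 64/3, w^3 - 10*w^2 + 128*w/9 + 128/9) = w^2 - 22*w/3 - 16/3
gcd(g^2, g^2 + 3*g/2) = g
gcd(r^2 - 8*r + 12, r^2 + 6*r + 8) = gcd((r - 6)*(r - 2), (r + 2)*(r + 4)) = 1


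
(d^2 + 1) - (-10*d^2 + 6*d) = 11*d^2 - 6*d + 1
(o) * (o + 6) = o^2 + 6*o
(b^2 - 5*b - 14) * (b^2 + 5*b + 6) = b^4 - 33*b^2 - 100*b - 84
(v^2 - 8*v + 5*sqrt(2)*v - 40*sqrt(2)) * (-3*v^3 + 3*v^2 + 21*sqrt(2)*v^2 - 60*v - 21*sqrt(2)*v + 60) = -3*v^5 + 6*sqrt(2)*v^4 + 27*v^4 - 54*sqrt(2)*v^3 + 126*v^3 - 1350*v^2 - 252*sqrt(2)*v^2 + 1200*v + 2700*sqrt(2)*v - 2400*sqrt(2)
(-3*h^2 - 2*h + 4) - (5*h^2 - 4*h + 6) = -8*h^2 + 2*h - 2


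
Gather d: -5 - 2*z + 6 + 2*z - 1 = 0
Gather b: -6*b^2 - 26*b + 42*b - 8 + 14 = -6*b^2 + 16*b + 6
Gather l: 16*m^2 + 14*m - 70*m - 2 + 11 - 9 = 16*m^2 - 56*m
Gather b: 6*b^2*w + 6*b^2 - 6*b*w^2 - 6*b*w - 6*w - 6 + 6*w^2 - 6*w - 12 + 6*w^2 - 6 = b^2*(6*w + 6) + b*(-6*w^2 - 6*w) + 12*w^2 - 12*w - 24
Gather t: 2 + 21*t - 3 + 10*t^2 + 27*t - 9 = 10*t^2 + 48*t - 10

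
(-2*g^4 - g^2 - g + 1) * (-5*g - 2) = 10*g^5 + 4*g^4 + 5*g^3 + 7*g^2 - 3*g - 2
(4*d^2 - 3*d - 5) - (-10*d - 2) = 4*d^2 + 7*d - 3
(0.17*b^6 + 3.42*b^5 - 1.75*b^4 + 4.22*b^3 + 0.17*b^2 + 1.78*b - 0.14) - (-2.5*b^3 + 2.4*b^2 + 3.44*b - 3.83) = 0.17*b^6 + 3.42*b^5 - 1.75*b^4 + 6.72*b^3 - 2.23*b^2 - 1.66*b + 3.69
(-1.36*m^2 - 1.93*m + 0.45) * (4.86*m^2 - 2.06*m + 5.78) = -6.6096*m^4 - 6.5782*m^3 - 1.698*m^2 - 12.0824*m + 2.601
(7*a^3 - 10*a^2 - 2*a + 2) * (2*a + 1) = 14*a^4 - 13*a^3 - 14*a^2 + 2*a + 2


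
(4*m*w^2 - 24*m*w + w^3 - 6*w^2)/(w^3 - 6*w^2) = (4*m + w)/w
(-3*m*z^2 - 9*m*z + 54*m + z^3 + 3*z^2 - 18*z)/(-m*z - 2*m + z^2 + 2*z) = (3*m*z^2 + 9*m*z - 54*m - z^3 - 3*z^2 + 18*z)/(m*z + 2*m - z^2 - 2*z)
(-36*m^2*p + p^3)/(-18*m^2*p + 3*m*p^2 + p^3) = (-6*m + p)/(-3*m + p)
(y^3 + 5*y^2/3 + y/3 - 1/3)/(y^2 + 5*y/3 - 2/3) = (y^2 + 2*y + 1)/(y + 2)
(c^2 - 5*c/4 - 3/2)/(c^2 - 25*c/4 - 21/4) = (c - 2)/(c - 7)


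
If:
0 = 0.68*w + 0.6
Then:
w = -0.88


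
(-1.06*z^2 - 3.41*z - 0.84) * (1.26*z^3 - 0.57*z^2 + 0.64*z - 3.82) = -1.3356*z^5 - 3.6924*z^4 + 0.2069*z^3 + 2.3456*z^2 + 12.4886*z + 3.2088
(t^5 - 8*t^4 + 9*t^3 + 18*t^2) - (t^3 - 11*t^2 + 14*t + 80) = t^5 - 8*t^4 + 8*t^3 + 29*t^2 - 14*t - 80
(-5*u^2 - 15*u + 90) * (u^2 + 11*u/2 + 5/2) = -5*u^4 - 85*u^3/2 - 5*u^2 + 915*u/2 + 225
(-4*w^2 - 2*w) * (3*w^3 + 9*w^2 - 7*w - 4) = -12*w^5 - 42*w^4 + 10*w^3 + 30*w^2 + 8*w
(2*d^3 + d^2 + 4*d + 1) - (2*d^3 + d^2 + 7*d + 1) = -3*d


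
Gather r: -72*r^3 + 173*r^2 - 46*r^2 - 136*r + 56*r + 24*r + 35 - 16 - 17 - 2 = -72*r^3 + 127*r^2 - 56*r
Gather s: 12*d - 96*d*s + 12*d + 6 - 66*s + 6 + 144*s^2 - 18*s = 24*d + 144*s^2 + s*(-96*d - 84) + 12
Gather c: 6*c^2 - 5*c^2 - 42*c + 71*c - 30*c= c^2 - c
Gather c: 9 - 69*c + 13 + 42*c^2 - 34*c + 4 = 42*c^2 - 103*c + 26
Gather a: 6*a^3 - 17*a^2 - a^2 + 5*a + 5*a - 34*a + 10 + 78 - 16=6*a^3 - 18*a^2 - 24*a + 72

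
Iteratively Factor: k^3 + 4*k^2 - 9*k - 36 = (k + 4)*(k^2 - 9) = (k - 3)*(k + 4)*(k + 3)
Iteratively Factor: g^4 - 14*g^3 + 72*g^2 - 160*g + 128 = (g - 4)*(g^3 - 10*g^2 + 32*g - 32) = (g - 4)*(g - 2)*(g^2 - 8*g + 16) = (g - 4)^2*(g - 2)*(g - 4)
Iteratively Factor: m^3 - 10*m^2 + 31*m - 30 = (m - 3)*(m^2 - 7*m + 10) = (m - 5)*(m - 3)*(m - 2)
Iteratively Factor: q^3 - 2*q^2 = (q)*(q^2 - 2*q) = q*(q - 2)*(q)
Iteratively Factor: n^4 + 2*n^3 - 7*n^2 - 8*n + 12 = (n + 3)*(n^3 - n^2 - 4*n + 4) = (n - 2)*(n + 3)*(n^2 + n - 2) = (n - 2)*(n - 1)*(n + 3)*(n + 2)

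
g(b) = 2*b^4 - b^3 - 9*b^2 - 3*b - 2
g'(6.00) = 1509.00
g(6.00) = 2032.00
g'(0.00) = -3.00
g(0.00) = -2.00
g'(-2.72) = -137.22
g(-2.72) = 69.17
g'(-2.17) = -59.81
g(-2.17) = 16.70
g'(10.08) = 7704.28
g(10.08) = 18676.83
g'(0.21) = -6.84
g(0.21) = -3.03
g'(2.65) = 77.11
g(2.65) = 6.87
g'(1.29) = -14.04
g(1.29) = -17.46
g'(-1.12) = 2.16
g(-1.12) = -5.38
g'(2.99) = 130.21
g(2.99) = 41.69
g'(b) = 8*b^3 - 3*b^2 - 18*b - 3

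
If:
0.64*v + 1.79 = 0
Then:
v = -2.80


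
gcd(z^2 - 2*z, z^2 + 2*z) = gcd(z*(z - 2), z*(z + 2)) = z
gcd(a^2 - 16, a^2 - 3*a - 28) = a + 4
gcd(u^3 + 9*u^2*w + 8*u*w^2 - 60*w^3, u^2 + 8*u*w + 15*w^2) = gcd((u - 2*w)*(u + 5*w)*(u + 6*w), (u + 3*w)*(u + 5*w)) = u + 5*w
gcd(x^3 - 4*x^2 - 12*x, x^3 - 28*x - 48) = x^2 - 4*x - 12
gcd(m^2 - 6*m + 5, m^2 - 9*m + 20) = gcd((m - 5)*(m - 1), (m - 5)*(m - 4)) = m - 5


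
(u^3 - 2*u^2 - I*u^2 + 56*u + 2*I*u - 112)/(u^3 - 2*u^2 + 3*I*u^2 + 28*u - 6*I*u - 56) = (u - 8*I)/(u - 4*I)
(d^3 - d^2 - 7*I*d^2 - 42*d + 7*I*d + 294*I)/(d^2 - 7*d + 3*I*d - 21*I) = (d^2 + d*(6 - 7*I) - 42*I)/(d + 3*I)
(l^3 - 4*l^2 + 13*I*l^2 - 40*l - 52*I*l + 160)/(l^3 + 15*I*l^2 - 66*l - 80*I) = (l - 4)/(l + 2*I)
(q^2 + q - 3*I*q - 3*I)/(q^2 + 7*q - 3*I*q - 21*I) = (q + 1)/(q + 7)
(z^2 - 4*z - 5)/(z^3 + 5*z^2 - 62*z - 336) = (z^2 - 4*z - 5)/(z^3 + 5*z^2 - 62*z - 336)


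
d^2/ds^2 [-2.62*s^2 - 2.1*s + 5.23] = -5.24000000000000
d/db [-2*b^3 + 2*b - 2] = 2 - 6*b^2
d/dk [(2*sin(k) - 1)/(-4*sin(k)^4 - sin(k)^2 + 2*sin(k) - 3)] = 2*(12*sin(k)^4 - 8*sin(k)^3 + sin(k)^2 - sin(k) - 2)*cos(k)/(4*sin(k)^4 + sin(k)^2 - 2*sin(k) + 3)^2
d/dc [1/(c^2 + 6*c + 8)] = 2*(-c - 3)/(c^2 + 6*c + 8)^2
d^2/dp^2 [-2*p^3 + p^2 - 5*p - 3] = 2 - 12*p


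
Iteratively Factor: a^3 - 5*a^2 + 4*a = (a)*(a^2 - 5*a + 4) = a*(a - 4)*(a - 1)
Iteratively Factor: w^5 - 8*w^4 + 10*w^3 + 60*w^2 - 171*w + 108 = (w - 3)*(w^4 - 5*w^3 - 5*w^2 + 45*w - 36) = (w - 4)*(w - 3)*(w^3 - w^2 - 9*w + 9) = (w - 4)*(w - 3)*(w - 1)*(w^2 - 9) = (w - 4)*(w - 3)*(w - 1)*(w + 3)*(w - 3)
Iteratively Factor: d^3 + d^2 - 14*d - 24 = (d + 3)*(d^2 - 2*d - 8) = (d + 2)*(d + 3)*(d - 4)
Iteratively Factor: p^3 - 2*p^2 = (p)*(p^2 - 2*p) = p*(p - 2)*(p)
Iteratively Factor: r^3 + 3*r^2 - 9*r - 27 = (r + 3)*(r^2 - 9) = (r - 3)*(r + 3)*(r + 3)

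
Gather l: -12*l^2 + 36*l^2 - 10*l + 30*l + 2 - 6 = 24*l^2 + 20*l - 4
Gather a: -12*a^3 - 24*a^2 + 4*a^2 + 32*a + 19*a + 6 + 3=-12*a^3 - 20*a^2 + 51*a + 9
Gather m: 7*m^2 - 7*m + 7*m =7*m^2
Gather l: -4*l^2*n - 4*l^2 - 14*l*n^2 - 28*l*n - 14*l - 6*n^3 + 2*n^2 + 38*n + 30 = l^2*(-4*n - 4) + l*(-14*n^2 - 28*n - 14) - 6*n^3 + 2*n^2 + 38*n + 30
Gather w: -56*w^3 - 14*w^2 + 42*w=-56*w^3 - 14*w^2 + 42*w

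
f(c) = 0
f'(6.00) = 0.00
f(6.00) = 0.00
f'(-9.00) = 0.00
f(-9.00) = 0.00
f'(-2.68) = 0.00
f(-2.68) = 0.00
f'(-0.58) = 0.00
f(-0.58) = 0.00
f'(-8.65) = 0.00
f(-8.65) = 0.00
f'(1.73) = 0.00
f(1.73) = 0.00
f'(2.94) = 0.00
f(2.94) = 0.00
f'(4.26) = 0.00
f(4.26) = 0.00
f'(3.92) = 0.00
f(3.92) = 0.00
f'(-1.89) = 0.00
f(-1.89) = 0.00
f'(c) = 0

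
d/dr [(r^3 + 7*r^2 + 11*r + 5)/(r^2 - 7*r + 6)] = (r^4 - 14*r^3 - 42*r^2 + 74*r + 101)/(r^4 - 14*r^3 + 61*r^2 - 84*r + 36)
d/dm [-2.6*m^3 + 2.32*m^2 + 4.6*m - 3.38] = -7.8*m^2 + 4.64*m + 4.6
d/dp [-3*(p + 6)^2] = -6*p - 36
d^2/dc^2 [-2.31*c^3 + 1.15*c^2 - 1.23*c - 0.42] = 2.3 - 13.86*c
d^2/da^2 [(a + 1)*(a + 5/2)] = 2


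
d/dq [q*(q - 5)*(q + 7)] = 3*q^2 + 4*q - 35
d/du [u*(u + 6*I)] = 2*u + 6*I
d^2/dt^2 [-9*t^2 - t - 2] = -18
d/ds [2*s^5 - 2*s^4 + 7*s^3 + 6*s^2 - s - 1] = 10*s^4 - 8*s^3 + 21*s^2 + 12*s - 1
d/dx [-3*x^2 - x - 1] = -6*x - 1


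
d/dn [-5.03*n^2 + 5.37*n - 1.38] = 5.37 - 10.06*n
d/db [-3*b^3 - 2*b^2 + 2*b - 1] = -9*b^2 - 4*b + 2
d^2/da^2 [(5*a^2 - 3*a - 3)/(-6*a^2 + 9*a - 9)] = 6*(-2*a^3 + 14*a^2 - 12*a - 1)/(8*a^6 - 36*a^5 + 90*a^4 - 135*a^3 + 135*a^2 - 81*a + 27)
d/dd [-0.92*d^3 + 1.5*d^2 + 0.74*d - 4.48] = -2.76*d^2 + 3.0*d + 0.74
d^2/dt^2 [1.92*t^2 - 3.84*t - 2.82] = 3.84000000000000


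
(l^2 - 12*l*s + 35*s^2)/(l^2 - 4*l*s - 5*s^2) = (l - 7*s)/(l + s)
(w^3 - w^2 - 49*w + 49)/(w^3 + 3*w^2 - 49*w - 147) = (w - 1)/(w + 3)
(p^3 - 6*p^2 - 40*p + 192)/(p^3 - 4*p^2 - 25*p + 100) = (p^2 - 2*p - 48)/(p^2 - 25)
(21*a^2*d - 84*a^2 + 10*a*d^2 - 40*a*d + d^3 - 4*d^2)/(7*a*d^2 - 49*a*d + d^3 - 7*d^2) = (3*a*d - 12*a + d^2 - 4*d)/(d*(d - 7))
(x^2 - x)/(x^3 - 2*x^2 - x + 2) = x/(x^2 - x - 2)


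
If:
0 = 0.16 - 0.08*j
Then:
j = 2.00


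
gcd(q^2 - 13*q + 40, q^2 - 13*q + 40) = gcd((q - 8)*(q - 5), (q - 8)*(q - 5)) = q^2 - 13*q + 40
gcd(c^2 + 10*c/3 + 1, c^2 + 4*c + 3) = c + 3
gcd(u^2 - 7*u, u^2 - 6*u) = u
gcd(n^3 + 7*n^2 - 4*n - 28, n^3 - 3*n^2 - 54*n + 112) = n^2 + 5*n - 14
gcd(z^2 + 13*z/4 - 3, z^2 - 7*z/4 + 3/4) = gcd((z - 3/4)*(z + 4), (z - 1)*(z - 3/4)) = z - 3/4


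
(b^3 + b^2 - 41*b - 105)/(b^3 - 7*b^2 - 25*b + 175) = (b + 3)/(b - 5)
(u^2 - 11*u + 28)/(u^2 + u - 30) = (u^2 - 11*u + 28)/(u^2 + u - 30)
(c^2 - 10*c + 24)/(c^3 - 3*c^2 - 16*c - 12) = (c - 4)/(c^2 + 3*c + 2)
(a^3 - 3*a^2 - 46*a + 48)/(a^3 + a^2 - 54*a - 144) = (a - 1)/(a + 3)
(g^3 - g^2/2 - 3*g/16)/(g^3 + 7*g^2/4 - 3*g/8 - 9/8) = g*(4*g + 1)/(2*(2*g^2 + 5*g + 3))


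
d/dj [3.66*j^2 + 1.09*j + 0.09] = 7.32*j + 1.09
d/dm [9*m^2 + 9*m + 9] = 18*m + 9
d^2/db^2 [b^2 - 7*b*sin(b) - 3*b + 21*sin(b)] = 7*b*sin(b) - 21*sin(b) - 14*cos(b) + 2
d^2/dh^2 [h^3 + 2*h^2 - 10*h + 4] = 6*h + 4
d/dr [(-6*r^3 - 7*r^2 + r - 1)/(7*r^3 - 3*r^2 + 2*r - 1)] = (67*r^4 - 38*r^3 + 28*r^2 + 8*r + 1)/(49*r^6 - 42*r^5 + 37*r^4 - 26*r^3 + 10*r^2 - 4*r + 1)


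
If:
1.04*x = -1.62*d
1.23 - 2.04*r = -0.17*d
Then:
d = -0.641975308641975*x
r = 0.602941176470588 - 0.0534979423868313*x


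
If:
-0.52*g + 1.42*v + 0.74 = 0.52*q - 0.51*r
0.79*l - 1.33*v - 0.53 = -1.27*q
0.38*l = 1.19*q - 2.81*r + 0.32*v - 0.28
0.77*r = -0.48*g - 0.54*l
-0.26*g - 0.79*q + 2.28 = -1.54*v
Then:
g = 1.35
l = -4.04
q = 3.49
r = 1.99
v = 0.54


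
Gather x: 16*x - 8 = 16*x - 8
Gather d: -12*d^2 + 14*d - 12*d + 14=-12*d^2 + 2*d + 14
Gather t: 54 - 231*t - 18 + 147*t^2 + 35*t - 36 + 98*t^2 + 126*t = 245*t^2 - 70*t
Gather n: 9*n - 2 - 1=9*n - 3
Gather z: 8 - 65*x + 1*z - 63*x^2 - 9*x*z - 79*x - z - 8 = -63*x^2 - 9*x*z - 144*x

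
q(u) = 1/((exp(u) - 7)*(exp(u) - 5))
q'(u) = -exp(u)/((exp(u) - 7)*(exp(u) - 5)^2) - exp(u)/((exp(u) - 7)^2*(exp(u) - 5)) = 2*(6 - exp(u))*exp(u)/(exp(4*u) - 24*exp(3*u) + 214*exp(2*u) - 840*exp(u) + 1225)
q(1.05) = 0.11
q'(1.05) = 0.23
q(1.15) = 0.14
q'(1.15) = 0.36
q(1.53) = 1.10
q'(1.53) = 15.43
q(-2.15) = 0.03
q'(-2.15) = 0.00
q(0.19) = 0.05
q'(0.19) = 0.02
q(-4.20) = 0.03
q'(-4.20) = 0.00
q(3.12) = 0.00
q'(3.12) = -0.01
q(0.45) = 0.05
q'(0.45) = 0.04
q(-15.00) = 0.03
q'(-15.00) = 0.00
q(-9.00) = 0.03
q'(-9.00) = 0.00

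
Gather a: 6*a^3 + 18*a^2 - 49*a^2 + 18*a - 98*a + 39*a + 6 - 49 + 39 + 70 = 6*a^3 - 31*a^2 - 41*a + 66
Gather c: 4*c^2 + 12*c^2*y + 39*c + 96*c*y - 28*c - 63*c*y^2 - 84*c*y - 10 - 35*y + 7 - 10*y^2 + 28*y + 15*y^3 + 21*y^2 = c^2*(12*y + 4) + c*(-63*y^2 + 12*y + 11) + 15*y^3 + 11*y^2 - 7*y - 3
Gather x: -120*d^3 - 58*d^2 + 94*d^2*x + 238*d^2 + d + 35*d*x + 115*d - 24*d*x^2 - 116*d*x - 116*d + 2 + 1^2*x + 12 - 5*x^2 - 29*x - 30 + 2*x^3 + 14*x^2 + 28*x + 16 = -120*d^3 + 180*d^2 + 2*x^3 + x^2*(9 - 24*d) + x*(94*d^2 - 81*d)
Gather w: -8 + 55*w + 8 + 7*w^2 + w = 7*w^2 + 56*w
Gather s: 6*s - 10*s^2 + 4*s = -10*s^2 + 10*s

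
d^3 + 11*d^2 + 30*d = d*(d + 5)*(d + 6)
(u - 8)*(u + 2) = u^2 - 6*u - 16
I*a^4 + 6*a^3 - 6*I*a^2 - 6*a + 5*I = (a - 1)*(a - 5*I)*(a - I)*(I*a + I)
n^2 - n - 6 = (n - 3)*(n + 2)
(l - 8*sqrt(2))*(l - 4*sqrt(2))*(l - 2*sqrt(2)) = l^3 - 14*sqrt(2)*l^2 + 112*l - 128*sqrt(2)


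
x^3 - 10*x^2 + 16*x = x*(x - 8)*(x - 2)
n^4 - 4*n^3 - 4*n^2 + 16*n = n*(n - 4)*(n - 2)*(n + 2)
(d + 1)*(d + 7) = d^2 + 8*d + 7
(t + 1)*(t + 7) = t^2 + 8*t + 7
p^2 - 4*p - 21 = (p - 7)*(p + 3)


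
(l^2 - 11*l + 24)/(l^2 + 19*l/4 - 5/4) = 4*(l^2 - 11*l + 24)/(4*l^2 + 19*l - 5)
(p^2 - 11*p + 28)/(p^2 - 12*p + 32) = (p - 7)/(p - 8)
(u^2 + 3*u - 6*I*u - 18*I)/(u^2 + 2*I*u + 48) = (u + 3)/(u + 8*I)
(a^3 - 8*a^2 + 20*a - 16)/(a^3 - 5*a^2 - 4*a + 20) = (a^2 - 6*a + 8)/(a^2 - 3*a - 10)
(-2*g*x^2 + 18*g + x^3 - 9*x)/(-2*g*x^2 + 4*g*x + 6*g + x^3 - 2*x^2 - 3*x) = (x + 3)/(x + 1)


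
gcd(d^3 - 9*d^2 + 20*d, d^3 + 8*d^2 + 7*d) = d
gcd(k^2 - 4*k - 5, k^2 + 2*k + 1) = k + 1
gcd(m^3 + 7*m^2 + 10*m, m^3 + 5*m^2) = m^2 + 5*m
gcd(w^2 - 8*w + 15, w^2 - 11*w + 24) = w - 3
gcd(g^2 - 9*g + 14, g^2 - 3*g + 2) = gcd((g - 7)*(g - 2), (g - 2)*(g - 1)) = g - 2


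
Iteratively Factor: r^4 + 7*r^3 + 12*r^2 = (r)*(r^3 + 7*r^2 + 12*r) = r*(r + 4)*(r^2 + 3*r) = r*(r + 3)*(r + 4)*(r)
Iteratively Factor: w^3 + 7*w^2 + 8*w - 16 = (w - 1)*(w^2 + 8*w + 16) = (w - 1)*(w + 4)*(w + 4)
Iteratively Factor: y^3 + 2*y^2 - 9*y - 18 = (y + 2)*(y^2 - 9) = (y + 2)*(y + 3)*(y - 3)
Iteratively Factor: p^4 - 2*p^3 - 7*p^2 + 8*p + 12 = (p + 2)*(p^3 - 4*p^2 + p + 6) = (p + 1)*(p + 2)*(p^2 - 5*p + 6) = (p - 2)*(p + 1)*(p + 2)*(p - 3)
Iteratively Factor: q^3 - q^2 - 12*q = (q + 3)*(q^2 - 4*q) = (q - 4)*(q + 3)*(q)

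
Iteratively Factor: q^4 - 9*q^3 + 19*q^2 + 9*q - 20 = (q + 1)*(q^3 - 10*q^2 + 29*q - 20) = (q - 1)*(q + 1)*(q^2 - 9*q + 20) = (q - 5)*(q - 1)*(q + 1)*(q - 4)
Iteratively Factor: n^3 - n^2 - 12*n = (n + 3)*(n^2 - 4*n) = n*(n + 3)*(n - 4)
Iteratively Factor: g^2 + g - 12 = (g + 4)*(g - 3)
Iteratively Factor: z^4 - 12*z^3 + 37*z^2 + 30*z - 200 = (z - 4)*(z^3 - 8*z^2 + 5*z + 50) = (z - 5)*(z - 4)*(z^2 - 3*z - 10) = (z - 5)^2*(z - 4)*(z + 2)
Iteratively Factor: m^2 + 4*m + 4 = (m + 2)*(m + 2)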